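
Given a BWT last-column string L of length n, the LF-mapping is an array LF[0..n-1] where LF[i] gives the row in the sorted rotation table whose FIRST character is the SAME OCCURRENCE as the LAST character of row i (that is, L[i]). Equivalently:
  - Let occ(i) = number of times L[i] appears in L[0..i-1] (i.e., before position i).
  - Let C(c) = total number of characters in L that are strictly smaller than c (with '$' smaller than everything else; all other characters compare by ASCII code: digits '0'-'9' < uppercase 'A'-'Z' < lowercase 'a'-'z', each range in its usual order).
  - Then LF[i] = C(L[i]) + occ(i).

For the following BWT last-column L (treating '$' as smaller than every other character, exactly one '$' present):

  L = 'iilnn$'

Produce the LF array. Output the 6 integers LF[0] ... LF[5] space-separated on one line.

Char counts: '$':1, 'i':2, 'l':1, 'n':2
C (first-col start): C('$')=0, C('i')=1, C('l')=3, C('n')=4
L[0]='i': occ=0, LF[0]=C('i')+0=1+0=1
L[1]='i': occ=1, LF[1]=C('i')+1=1+1=2
L[2]='l': occ=0, LF[2]=C('l')+0=3+0=3
L[3]='n': occ=0, LF[3]=C('n')+0=4+0=4
L[4]='n': occ=1, LF[4]=C('n')+1=4+1=5
L[5]='$': occ=0, LF[5]=C('$')+0=0+0=0

Answer: 1 2 3 4 5 0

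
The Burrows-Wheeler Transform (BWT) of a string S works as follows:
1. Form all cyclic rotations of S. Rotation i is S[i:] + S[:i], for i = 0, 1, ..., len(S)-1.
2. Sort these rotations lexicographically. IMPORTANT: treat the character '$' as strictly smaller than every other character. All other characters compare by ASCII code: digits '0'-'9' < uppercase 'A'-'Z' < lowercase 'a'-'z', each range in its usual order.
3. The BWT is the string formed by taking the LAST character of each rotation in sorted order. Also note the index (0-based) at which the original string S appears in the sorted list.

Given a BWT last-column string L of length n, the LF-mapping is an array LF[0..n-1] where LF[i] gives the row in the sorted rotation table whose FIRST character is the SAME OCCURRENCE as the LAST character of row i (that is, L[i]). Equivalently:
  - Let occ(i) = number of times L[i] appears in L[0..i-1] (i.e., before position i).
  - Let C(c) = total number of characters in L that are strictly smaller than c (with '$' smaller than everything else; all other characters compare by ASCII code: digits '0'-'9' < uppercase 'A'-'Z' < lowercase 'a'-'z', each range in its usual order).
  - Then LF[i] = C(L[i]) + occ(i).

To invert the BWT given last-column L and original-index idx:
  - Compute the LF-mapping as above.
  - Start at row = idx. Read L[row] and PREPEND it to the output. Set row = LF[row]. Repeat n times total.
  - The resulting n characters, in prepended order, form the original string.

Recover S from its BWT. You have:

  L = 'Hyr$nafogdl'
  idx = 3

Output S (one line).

Answer: dragonflyH$

Derivation:
LF mapping: 1 10 9 0 7 2 4 8 5 3 6
Walk LF starting at row 3, prepending L[row]:
  step 1: row=3, L[3]='$', prepend. Next row=LF[3]=0
  step 2: row=0, L[0]='H', prepend. Next row=LF[0]=1
  step 3: row=1, L[1]='y', prepend. Next row=LF[1]=10
  step 4: row=10, L[10]='l', prepend. Next row=LF[10]=6
  step 5: row=6, L[6]='f', prepend. Next row=LF[6]=4
  step 6: row=4, L[4]='n', prepend. Next row=LF[4]=7
  step 7: row=7, L[7]='o', prepend. Next row=LF[7]=8
  step 8: row=8, L[8]='g', prepend. Next row=LF[8]=5
  step 9: row=5, L[5]='a', prepend. Next row=LF[5]=2
  step 10: row=2, L[2]='r', prepend. Next row=LF[2]=9
  step 11: row=9, L[9]='d', prepend. Next row=LF[9]=3
Reversed output: dragonflyH$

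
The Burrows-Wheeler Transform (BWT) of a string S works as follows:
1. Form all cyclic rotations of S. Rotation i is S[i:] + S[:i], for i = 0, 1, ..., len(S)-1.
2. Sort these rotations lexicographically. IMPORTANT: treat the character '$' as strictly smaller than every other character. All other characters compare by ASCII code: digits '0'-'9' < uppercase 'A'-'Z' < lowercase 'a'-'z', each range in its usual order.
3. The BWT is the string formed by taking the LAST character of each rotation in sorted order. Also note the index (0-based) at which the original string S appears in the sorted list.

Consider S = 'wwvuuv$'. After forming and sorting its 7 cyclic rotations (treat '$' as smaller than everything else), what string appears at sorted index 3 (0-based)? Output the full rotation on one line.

All 7 rotations (rotation i = S[i:]+S[:i]):
  rot[0] = wwvuuv$
  rot[1] = wvuuv$w
  rot[2] = vuuv$ww
  rot[3] = uuv$wwv
  rot[4] = uv$wwvu
  rot[5] = v$wwvuu
  rot[6] = $wwvuuv
Sorted (with $ < everything):
  sorted[0] = $wwvuuv
  sorted[1] = uuv$wwv
  sorted[2] = uv$wwvu
  sorted[3] = v$wwvuu
  sorted[4] = vuuv$ww
  sorted[5] = wvuuv$w
  sorted[6] = wwvuuv$
sorted[3] = v$wwvuu

Answer: v$wwvuu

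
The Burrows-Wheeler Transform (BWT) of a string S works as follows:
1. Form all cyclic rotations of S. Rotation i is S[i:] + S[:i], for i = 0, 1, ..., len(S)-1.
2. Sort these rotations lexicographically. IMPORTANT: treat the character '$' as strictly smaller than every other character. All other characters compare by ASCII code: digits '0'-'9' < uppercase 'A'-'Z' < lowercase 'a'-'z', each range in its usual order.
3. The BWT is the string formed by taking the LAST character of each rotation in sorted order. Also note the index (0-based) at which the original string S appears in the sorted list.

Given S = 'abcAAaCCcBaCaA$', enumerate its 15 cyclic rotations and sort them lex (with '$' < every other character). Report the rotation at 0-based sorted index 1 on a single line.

Answer: A$abcAAaCCcBaCa

Derivation:
All 15 rotations (rotation i = S[i:]+S[:i]):
  rot[0] = abcAAaCCcBaCaA$
  rot[1] = bcAAaCCcBaCaA$a
  rot[2] = cAAaCCcBaCaA$ab
  rot[3] = AAaCCcBaCaA$abc
  rot[4] = AaCCcBaCaA$abcA
  rot[5] = aCCcBaCaA$abcAA
  rot[6] = CCcBaCaA$abcAAa
  rot[7] = CcBaCaA$abcAAaC
  rot[8] = cBaCaA$abcAAaCC
  rot[9] = BaCaA$abcAAaCCc
  rot[10] = aCaA$abcAAaCCcB
  rot[11] = CaA$abcAAaCCcBa
  rot[12] = aA$abcAAaCCcBaC
  rot[13] = A$abcAAaCCcBaCa
  rot[14] = $abcAAaCCcBaCaA
Sorted (with $ < everything):
  sorted[0] = $abcAAaCCcBaCaA
  sorted[1] = A$abcAAaCCcBaCa
  sorted[2] = AAaCCcBaCaA$abc
  sorted[3] = AaCCcBaCaA$abcA
  sorted[4] = BaCaA$abcAAaCCc
  sorted[5] = CCcBaCaA$abcAAa
  sorted[6] = CaA$abcAAaCCcBa
  sorted[7] = CcBaCaA$abcAAaC
  sorted[8] = aA$abcAAaCCcBaC
  sorted[9] = aCCcBaCaA$abcAA
  sorted[10] = aCaA$abcAAaCCcB
  sorted[11] = abcAAaCCcBaCaA$
  sorted[12] = bcAAaCCcBaCaA$a
  sorted[13] = cAAaCCcBaCaA$ab
  sorted[14] = cBaCaA$abcAAaCC
sorted[1] = A$abcAAaCCcBaCa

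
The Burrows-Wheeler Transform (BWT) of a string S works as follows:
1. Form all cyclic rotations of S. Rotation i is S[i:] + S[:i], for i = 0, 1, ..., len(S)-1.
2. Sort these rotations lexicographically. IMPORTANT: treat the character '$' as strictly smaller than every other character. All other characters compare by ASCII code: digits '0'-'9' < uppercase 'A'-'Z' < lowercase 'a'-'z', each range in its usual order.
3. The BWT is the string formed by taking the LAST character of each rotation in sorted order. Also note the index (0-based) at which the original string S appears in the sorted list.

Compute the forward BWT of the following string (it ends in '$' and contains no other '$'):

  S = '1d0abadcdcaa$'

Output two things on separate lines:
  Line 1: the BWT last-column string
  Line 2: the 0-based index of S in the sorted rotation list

Answer: ad$ac0badd1ca
2

Derivation:
All 13 rotations (rotation i = S[i:]+S[:i]):
  rot[0] = 1d0abadcdcaa$
  rot[1] = d0abadcdcaa$1
  rot[2] = 0abadcdcaa$1d
  rot[3] = abadcdcaa$1d0
  rot[4] = badcdcaa$1d0a
  rot[5] = adcdcaa$1d0ab
  rot[6] = dcdcaa$1d0aba
  rot[7] = cdcaa$1d0abad
  rot[8] = dcaa$1d0abadc
  rot[9] = caa$1d0abadcd
  rot[10] = aa$1d0abadcdc
  rot[11] = a$1d0abadcdca
  rot[12] = $1d0abadcdcaa
Sorted (with $ < everything):
  sorted[0] = $1d0abadcdcaa  (last char: 'a')
  sorted[1] = 0abadcdcaa$1d  (last char: 'd')
  sorted[2] = 1d0abadcdcaa$  (last char: '$')
  sorted[3] = a$1d0abadcdca  (last char: 'a')
  sorted[4] = aa$1d0abadcdc  (last char: 'c')
  sorted[5] = abadcdcaa$1d0  (last char: '0')
  sorted[6] = adcdcaa$1d0ab  (last char: 'b')
  sorted[7] = badcdcaa$1d0a  (last char: 'a')
  sorted[8] = caa$1d0abadcd  (last char: 'd')
  sorted[9] = cdcaa$1d0abad  (last char: 'd')
  sorted[10] = d0abadcdcaa$1  (last char: '1')
  sorted[11] = dcaa$1d0abadc  (last char: 'c')
  sorted[12] = dcdcaa$1d0aba  (last char: 'a')
Last column: ad$ac0badd1ca
Original string S is at sorted index 2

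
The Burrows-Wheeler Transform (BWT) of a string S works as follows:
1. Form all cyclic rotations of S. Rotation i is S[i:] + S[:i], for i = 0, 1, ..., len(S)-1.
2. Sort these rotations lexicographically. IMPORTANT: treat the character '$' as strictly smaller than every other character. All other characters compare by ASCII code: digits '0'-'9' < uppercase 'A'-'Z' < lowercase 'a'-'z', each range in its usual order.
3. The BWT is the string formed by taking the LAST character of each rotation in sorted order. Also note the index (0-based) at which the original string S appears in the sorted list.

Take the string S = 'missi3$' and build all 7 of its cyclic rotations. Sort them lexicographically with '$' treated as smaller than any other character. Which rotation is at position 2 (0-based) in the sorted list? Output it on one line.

Answer: i3$miss

Derivation:
All 7 rotations (rotation i = S[i:]+S[:i]):
  rot[0] = missi3$
  rot[1] = issi3$m
  rot[2] = ssi3$mi
  rot[3] = si3$mis
  rot[4] = i3$miss
  rot[5] = 3$missi
  rot[6] = $missi3
Sorted (with $ < everything):
  sorted[0] = $missi3
  sorted[1] = 3$missi
  sorted[2] = i3$miss
  sorted[3] = issi3$m
  sorted[4] = missi3$
  sorted[5] = si3$mis
  sorted[6] = ssi3$mi
sorted[2] = i3$miss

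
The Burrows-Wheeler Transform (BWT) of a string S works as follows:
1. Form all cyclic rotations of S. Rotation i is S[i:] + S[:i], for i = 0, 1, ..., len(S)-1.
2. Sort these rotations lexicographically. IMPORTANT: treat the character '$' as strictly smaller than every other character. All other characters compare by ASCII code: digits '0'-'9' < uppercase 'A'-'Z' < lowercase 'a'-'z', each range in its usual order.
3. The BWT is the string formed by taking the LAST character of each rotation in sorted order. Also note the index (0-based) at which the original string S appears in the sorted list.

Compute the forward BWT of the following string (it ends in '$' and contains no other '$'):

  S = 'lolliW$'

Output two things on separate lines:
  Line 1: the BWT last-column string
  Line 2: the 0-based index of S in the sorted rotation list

Answer: Willo$l
5

Derivation:
All 7 rotations (rotation i = S[i:]+S[:i]):
  rot[0] = lolliW$
  rot[1] = olliW$l
  rot[2] = lliW$lo
  rot[3] = liW$lol
  rot[4] = iW$loll
  rot[5] = W$lolli
  rot[6] = $lolliW
Sorted (with $ < everything):
  sorted[0] = $lolliW  (last char: 'W')
  sorted[1] = W$lolli  (last char: 'i')
  sorted[2] = iW$loll  (last char: 'l')
  sorted[3] = liW$lol  (last char: 'l')
  sorted[4] = lliW$lo  (last char: 'o')
  sorted[5] = lolliW$  (last char: '$')
  sorted[6] = olliW$l  (last char: 'l')
Last column: Willo$l
Original string S is at sorted index 5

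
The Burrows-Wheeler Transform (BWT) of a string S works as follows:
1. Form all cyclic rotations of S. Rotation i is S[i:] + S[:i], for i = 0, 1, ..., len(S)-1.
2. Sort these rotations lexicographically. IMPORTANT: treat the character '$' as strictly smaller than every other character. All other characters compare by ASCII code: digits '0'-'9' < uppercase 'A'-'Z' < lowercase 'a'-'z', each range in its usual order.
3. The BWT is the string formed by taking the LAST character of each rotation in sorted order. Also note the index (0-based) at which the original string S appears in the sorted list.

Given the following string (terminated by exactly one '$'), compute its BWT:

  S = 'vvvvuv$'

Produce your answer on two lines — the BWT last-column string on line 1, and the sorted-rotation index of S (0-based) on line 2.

Answer: vvuvvv$
6

Derivation:
All 7 rotations (rotation i = S[i:]+S[:i]):
  rot[0] = vvvvuv$
  rot[1] = vvvuv$v
  rot[2] = vvuv$vv
  rot[3] = vuv$vvv
  rot[4] = uv$vvvv
  rot[5] = v$vvvvu
  rot[6] = $vvvvuv
Sorted (with $ < everything):
  sorted[0] = $vvvvuv  (last char: 'v')
  sorted[1] = uv$vvvv  (last char: 'v')
  sorted[2] = v$vvvvu  (last char: 'u')
  sorted[3] = vuv$vvv  (last char: 'v')
  sorted[4] = vvuv$vv  (last char: 'v')
  sorted[5] = vvvuv$v  (last char: 'v')
  sorted[6] = vvvvuv$  (last char: '$')
Last column: vvuvvv$
Original string S is at sorted index 6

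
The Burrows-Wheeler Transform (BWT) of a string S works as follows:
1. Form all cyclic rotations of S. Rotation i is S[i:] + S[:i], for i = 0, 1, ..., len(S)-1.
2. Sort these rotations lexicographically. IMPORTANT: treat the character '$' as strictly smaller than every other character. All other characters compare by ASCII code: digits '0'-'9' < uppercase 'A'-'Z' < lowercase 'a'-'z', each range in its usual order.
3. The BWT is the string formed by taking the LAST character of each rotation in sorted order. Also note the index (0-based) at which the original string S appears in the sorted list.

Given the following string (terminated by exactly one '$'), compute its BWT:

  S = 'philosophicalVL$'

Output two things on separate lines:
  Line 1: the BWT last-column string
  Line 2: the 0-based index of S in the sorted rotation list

All 16 rotations (rotation i = S[i:]+S[:i]):
  rot[0] = philosophicalVL$
  rot[1] = hilosophicalVL$p
  rot[2] = ilosophicalVL$ph
  rot[3] = losophicalVL$phi
  rot[4] = osophicalVL$phil
  rot[5] = sophicalVL$philo
  rot[6] = ophicalVL$philos
  rot[7] = phicalVL$philoso
  rot[8] = hicalVL$philosop
  rot[9] = icalVL$philosoph
  rot[10] = calVL$philosophi
  rot[11] = alVL$philosophic
  rot[12] = lVL$philosophica
  rot[13] = VL$philosophical
  rot[14] = L$philosophicalV
  rot[15] = $philosophicalVL
Sorted (with $ < everything):
  sorted[0] = $philosophicalVL  (last char: 'L')
  sorted[1] = L$philosophicalV  (last char: 'V')
  sorted[2] = VL$philosophical  (last char: 'l')
  sorted[3] = alVL$philosophic  (last char: 'c')
  sorted[4] = calVL$philosophi  (last char: 'i')
  sorted[5] = hicalVL$philosop  (last char: 'p')
  sorted[6] = hilosophicalVL$p  (last char: 'p')
  sorted[7] = icalVL$philosoph  (last char: 'h')
  sorted[8] = ilosophicalVL$ph  (last char: 'h')
  sorted[9] = lVL$philosophica  (last char: 'a')
  sorted[10] = losophicalVL$phi  (last char: 'i')
  sorted[11] = ophicalVL$philos  (last char: 's')
  sorted[12] = osophicalVL$phil  (last char: 'l')
  sorted[13] = phicalVL$philoso  (last char: 'o')
  sorted[14] = philosophicalVL$  (last char: '$')
  sorted[15] = sophicalVL$philo  (last char: 'o')
Last column: LVlcipphhaislo$o
Original string S is at sorted index 14

Answer: LVlcipphhaislo$o
14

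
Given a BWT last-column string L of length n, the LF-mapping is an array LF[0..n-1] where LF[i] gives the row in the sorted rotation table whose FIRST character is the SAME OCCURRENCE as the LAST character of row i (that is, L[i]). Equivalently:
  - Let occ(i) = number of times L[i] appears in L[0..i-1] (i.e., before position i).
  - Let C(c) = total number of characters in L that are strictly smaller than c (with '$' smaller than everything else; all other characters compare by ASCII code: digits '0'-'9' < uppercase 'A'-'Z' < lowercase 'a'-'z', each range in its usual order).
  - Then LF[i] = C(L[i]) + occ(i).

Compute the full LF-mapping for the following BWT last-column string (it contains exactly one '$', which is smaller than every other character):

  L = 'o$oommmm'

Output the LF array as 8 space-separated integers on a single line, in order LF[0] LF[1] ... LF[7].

Char counts: '$':1, 'm':4, 'o':3
C (first-col start): C('$')=0, C('m')=1, C('o')=5
L[0]='o': occ=0, LF[0]=C('o')+0=5+0=5
L[1]='$': occ=0, LF[1]=C('$')+0=0+0=0
L[2]='o': occ=1, LF[2]=C('o')+1=5+1=6
L[3]='o': occ=2, LF[3]=C('o')+2=5+2=7
L[4]='m': occ=0, LF[4]=C('m')+0=1+0=1
L[5]='m': occ=1, LF[5]=C('m')+1=1+1=2
L[6]='m': occ=2, LF[6]=C('m')+2=1+2=3
L[7]='m': occ=3, LF[7]=C('m')+3=1+3=4

Answer: 5 0 6 7 1 2 3 4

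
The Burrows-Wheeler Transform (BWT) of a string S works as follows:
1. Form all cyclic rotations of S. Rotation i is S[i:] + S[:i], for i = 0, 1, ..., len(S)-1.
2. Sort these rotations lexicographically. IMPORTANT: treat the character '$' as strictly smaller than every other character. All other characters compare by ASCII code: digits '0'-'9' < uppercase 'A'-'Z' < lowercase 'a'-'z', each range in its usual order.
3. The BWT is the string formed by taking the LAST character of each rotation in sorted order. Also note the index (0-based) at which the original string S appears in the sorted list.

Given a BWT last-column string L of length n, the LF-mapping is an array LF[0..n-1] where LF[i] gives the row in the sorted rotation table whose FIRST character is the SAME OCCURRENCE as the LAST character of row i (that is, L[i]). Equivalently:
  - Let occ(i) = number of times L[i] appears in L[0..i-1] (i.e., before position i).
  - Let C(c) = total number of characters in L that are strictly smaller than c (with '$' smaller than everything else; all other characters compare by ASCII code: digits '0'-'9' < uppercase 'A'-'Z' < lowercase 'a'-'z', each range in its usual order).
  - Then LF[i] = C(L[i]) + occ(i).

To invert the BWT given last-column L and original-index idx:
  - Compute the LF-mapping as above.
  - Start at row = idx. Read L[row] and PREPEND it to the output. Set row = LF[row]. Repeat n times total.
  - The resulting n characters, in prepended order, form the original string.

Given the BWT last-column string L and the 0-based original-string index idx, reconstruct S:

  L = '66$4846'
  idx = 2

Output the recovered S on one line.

Answer: 468646$

Derivation:
LF mapping: 3 4 0 1 6 2 5
Walk LF starting at row 2, prepending L[row]:
  step 1: row=2, L[2]='$', prepend. Next row=LF[2]=0
  step 2: row=0, L[0]='6', prepend. Next row=LF[0]=3
  step 3: row=3, L[3]='4', prepend. Next row=LF[3]=1
  step 4: row=1, L[1]='6', prepend. Next row=LF[1]=4
  step 5: row=4, L[4]='8', prepend. Next row=LF[4]=6
  step 6: row=6, L[6]='6', prepend. Next row=LF[6]=5
  step 7: row=5, L[5]='4', prepend. Next row=LF[5]=2
Reversed output: 468646$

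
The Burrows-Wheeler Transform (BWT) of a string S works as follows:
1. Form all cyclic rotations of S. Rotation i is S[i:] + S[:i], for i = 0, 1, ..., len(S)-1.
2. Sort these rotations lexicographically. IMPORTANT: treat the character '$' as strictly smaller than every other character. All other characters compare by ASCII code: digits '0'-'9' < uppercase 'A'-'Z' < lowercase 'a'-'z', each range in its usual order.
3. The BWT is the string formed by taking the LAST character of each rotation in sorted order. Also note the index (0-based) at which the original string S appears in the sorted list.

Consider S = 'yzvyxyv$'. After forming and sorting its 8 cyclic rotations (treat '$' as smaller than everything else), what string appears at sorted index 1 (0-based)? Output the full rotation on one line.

All 8 rotations (rotation i = S[i:]+S[:i]):
  rot[0] = yzvyxyv$
  rot[1] = zvyxyv$y
  rot[2] = vyxyv$yz
  rot[3] = yxyv$yzv
  rot[4] = xyv$yzvy
  rot[5] = yv$yzvyx
  rot[6] = v$yzvyxy
  rot[7] = $yzvyxyv
Sorted (with $ < everything):
  sorted[0] = $yzvyxyv
  sorted[1] = v$yzvyxy
  sorted[2] = vyxyv$yz
  sorted[3] = xyv$yzvy
  sorted[4] = yv$yzvyx
  sorted[5] = yxyv$yzv
  sorted[6] = yzvyxyv$
  sorted[7] = zvyxyv$y
sorted[1] = v$yzvyxy

Answer: v$yzvyxy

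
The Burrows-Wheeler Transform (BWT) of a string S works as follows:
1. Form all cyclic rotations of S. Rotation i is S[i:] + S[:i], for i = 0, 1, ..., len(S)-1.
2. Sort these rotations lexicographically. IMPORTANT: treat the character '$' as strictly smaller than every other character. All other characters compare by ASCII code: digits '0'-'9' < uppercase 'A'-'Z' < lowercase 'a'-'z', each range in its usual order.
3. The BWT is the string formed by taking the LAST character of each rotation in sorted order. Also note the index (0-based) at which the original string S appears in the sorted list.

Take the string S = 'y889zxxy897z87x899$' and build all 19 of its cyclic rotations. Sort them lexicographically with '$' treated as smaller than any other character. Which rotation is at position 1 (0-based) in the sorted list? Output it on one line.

Answer: 7x899$y889zxxy897z8

Derivation:
All 19 rotations (rotation i = S[i:]+S[:i]):
  rot[0] = y889zxxy897z87x899$
  rot[1] = 889zxxy897z87x899$y
  rot[2] = 89zxxy897z87x899$y8
  rot[3] = 9zxxy897z87x899$y88
  rot[4] = zxxy897z87x899$y889
  rot[5] = xxy897z87x899$y889z
  rot[6] = xy897z87x899$y889zx
  rot[7] = y897z87x899$y889zxx
  rot[8] = 897z87x899$y889zxxy
  rot[9] = 97z87x899$y889zxxy8
  rot[10] = 7z87x899$y889zxxy89
  rot[11] = z87x899$y889zxxy897
  rot[12] = 87x899$y889zxxy897z
  rot[13] = 7x899$y889zxxy897z8
  rot[14] = x899$y889zxxy897z87
  rot[15] = 899$y889zxxy897z87x
  rot[16] = 99$y889zxxy897z87x8
  rot[17] = 9$y889zxxy897z87x89
  rot[18] = $y889zxxy897z87x899
Sorted (with $ < everything):
  sorted[0] = $y889zxxy897z87x899
  sorted[1] = 7x899$y889zxxy897z8
  sorted[2] = 7z87x899$y889zxxy89
  sorted[3] = 87x899$y889zxxy897z
  sorted[4] = 889zxxy897z87x899$y
  sorted[5] = 897z87x899$y889zxxy
  sorted[6] = 899$y889zxxy897z87x
  sorted[7] = 89zxxy897z87x899$y8
  sorted[8] = 9$y889zxxy897z87x89
  sorted[9] = 97z87x899$y889zxxy8
  sorted[10] = 99$y889zxxy897z87x8
  sorted[11] = 9zxxy897z87x899$y88
  sorted[12] = x899$y889zxxy897z87
  sorted[13] = xxy897z87x899$y889z
  sorted[14] = xy897z87x899$y889zx
  sorted[15] = y889zxxy897z87x899$
  sorted[16] = y897z87x899$y889zxx
  sorted[17] = z87x899$y889zxxy897
  sorted[18] = zxxy897z87x899$y889
sorted[1] = 7x899$y889zxxy897z8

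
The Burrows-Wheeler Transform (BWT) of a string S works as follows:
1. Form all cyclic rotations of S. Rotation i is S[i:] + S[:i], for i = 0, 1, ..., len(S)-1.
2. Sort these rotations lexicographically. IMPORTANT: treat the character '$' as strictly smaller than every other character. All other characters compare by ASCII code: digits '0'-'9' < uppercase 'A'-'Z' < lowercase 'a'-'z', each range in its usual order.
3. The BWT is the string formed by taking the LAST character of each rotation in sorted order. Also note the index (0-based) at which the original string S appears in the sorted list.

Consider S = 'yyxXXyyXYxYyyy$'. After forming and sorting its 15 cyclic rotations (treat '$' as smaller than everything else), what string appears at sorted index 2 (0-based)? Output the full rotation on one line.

All 15 rotations (rotation i = S[i:]+S[:i]):
  rot[0] = yyxXXyyXYxYyyy$
  rot[1] = yxXXyyXYxYyyy$y
  rot[2] = xXXyyXYxYyyy$yy
  rot[3] = XXyyXYxYyyy$yyx
  rot[4] = XyyXYxYyyy$yyxX
  rot[5] = yyXYxYyyy$yyxXX
  rot[6] = yXYxYyyy$yyxXXy
  rot[7] = XYxYyyy$yyxXXyy
  rot[8] = YxYyyy$yyxXXyyX
  rot[9] = xYyyy$yyxXXyyXY
  rot[10] = Yyyy$yyxXXyyXYx
  rot[11] = yyy$yyxXXyyXYxY
  rot[12] = yy$yyxXXyyXYxYy
  rot[13] = y$yyxXXyyXYxYyy
  rot[14] = $yyxXXyyXYxYyyy
Sorted (with $ < everything):
  sorted[0] = $yyxXXyyXYxYyyy
  sorted[1] = XXyyXYxYyyy$yyx
  sorted[2] = XYxYyyy$yyxXXyy
  sorted[3] = XyyXYxYyyy$yyxX
  sorted[4] = YxYyyy$yyxXXyyX
  sorted[5] = Yyyy$yyxXXyyXYx
  sorted[6] = xXXyyXYxYyyy$yy
  sorted[7] = xYyyy$yyxXXyyXY
  sorted[8] = y$yyxXXyyXYxYyy
  sorted[9] = yXYxYyyy$yyxXXy
  sorted[10] = yxXXyyXYxYyyy$y
  sorted[11] = yy$yyxXXyyXYxYy
  sorted[12] = yyXYxYyyy$yyxXX
  sorted[13] = yyxXXyyXYxYyyy$
  sorted[14] = yyy$yyxXXyyXYxY
sorted[2] = XYxYyyy$yyxXXyy

Answer: XYxYyyy$yyxXXyy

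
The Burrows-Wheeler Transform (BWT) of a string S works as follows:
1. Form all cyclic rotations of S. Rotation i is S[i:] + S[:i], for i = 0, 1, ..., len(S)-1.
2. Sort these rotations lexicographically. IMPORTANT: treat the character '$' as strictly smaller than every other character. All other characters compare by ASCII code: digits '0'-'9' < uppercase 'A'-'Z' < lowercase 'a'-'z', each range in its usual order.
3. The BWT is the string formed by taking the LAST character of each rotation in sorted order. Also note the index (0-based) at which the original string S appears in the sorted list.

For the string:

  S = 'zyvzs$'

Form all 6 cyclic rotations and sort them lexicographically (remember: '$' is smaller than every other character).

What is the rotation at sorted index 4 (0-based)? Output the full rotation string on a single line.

All 6 rotations (rotation i = S[i:]+S[:i]):
  rot[0] = zyvzs$
  rot[1] = yvzs$z
  rot[2] = vzs$zy
  rot[3] = zs$zyv
  rot[4] = s$zyvz
  rot[5] = $zyvzs
Sorted (with $ < everything):
  sorted[0] = $zyvzs
  sorted[1] = s$zyvz
  sorted[2] = vzs$zy
  sorted[3] = yvzs$z
  sorted[4] = zs$zyv
  sorted[5] = zyvzs$
sorted[4] = zs$zyv

Answer: zs$zyv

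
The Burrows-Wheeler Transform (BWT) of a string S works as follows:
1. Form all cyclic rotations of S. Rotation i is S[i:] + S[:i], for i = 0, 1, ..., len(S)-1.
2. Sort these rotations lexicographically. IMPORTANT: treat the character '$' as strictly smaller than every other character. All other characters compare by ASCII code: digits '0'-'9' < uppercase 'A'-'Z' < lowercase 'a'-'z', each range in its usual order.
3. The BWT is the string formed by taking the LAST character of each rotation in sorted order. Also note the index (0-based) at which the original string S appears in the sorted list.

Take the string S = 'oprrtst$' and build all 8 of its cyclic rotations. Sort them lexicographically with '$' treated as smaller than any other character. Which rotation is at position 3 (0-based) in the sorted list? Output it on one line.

Answer: rrtst$op

Derivation:
All 8 rotations (rotation i = S[i:]+S[:i]):
  rot[0] = oprrtst$
  rot[1] = prrtst$o
  rot[2] = rrtst$op
  rot[3] = rtst$opr
  rot[4] = tst$oprr
  rot[5] = st$oprrt
  rot[6] = t$oprrts
  rot[7] = $oprrtst
Sorted (with $ < everything):
  sorted[0] = $oprrtst
  sorted[1] = oprrtst$
  sorted[2] = prrtst$o
  sorted[3] = rrtst$op
  sorted[4] = rtst$opr
  sorted[5] = st$oprrt
  sorted[6] = t$oprrts
  sorted[7] = tst$oprr
sorted[3] = rrtst$op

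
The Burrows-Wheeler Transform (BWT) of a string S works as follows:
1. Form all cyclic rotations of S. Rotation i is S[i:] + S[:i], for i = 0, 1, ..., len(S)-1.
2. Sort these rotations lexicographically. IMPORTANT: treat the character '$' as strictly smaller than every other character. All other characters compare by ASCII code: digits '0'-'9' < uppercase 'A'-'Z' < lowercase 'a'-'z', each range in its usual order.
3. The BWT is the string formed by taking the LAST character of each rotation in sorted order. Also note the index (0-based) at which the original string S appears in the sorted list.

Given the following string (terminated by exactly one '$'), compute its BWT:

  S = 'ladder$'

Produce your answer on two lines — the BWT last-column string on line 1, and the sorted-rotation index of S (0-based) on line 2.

All 7 rotations (rotation i = S[i:]+S[:i]):
  rot[0] = ladder$
  rot[1] = adder$l
  rot[2] = dder$la
  rot[3] = der$lad
  rot[4] = er$ladd
  rot[5] = r$ladde
  rot[6] = $ladder
Sorted (with $ < everything):
  sorted[0] = $ladder  (last char: 'r')
  sorted[1] = adder$l  (last char: 'l')
  sorted[2] = dder$la  (last char: 'a')
  sorted[3] = der$lad  (last char: 'd')
  sorted[4] = er$ladd  (last char: 'd')
  sorted[5] = ladder$  (last char: '$')
  sorted[6] = r$ladde  (last char: 'e')
Last column: rladd$e
Original string S is at sorted index 5

Answer: rladd$e
5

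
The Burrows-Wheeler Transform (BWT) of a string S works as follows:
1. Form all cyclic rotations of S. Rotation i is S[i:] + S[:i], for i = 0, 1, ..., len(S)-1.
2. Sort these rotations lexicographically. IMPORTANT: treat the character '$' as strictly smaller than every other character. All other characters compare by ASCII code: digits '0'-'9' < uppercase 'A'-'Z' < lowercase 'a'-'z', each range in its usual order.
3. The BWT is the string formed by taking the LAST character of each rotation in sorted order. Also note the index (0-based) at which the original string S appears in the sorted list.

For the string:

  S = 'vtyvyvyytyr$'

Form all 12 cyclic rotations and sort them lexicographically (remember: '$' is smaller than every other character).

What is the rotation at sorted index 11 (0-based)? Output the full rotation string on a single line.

All 12 rotations (rotation i = S[i:]+S[:i]):
  rot[0] = vtyvyvyytyr$
  rot[1] = tyvyvyytyr$v
  rot[2] = yvyvyytyr$vt
  rot[3] = vyvyytyr$vty
  rot[4] = yvyytyr$vtyv
  rot[5] = vyytyr$vtyvy
  rot[6] = yytyr$vtyvyv
  rot[7] = ytyr$vtyvyvy
  rot[8] = tyr$vtyvyvyy
  rot[9] = yr$vtyvyvyyt
  rot[10] = r$vtyvyvyyty
  rot[11] = $vtyvyvyytyr
Sorted (with $ < everything):
  sorted[0] = $vtyvyvyytyr
  sorted[1] = r$vtyvyvyyty
  sorted[2] = tyr$vtyvyvyy
  sorted[3] = tyvyvyytyr$v
  sorted[4] = vtyvyvyytyr$
  sorted[5] = vyvyytyr$vty
  sorted[6] = vyytyr$vtyvy
  sorted[7] = yr$vtyvyvyyt
  sorted[8] = ytyr$vtyvyvy
  sorted[9] = yvyvyytyr$vt
  sorted[10] = yvyytyr$vtyv
  sorted[11] = yytyr$vtyvyv
sorted[11] = yytyr$vtyvyv

Answer: yytyr$vtyvyv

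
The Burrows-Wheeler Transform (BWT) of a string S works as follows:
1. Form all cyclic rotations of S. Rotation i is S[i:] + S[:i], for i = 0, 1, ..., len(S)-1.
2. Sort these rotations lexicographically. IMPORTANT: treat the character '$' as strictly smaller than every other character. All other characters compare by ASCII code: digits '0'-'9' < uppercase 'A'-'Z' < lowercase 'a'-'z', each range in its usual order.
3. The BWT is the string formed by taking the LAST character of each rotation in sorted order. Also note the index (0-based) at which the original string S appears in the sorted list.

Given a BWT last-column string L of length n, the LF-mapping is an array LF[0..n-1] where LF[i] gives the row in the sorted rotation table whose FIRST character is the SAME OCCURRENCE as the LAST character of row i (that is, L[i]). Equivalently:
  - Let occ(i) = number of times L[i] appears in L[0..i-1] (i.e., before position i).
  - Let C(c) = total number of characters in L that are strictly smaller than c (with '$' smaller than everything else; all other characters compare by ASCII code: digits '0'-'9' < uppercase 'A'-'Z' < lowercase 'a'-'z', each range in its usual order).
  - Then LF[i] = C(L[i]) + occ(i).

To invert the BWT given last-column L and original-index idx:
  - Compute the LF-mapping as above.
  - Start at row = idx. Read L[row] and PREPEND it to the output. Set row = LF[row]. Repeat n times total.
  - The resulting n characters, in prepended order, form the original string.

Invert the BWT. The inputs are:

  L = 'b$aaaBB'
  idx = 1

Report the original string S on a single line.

Answer: BaaaBb$

Derivation:
LF mapping: 6 0 3 4 5 1 2
Walk LF starting at row 1, prepending L[row]:
  step 1: row=1, L[1]='$', prepend. Next row=LF[1]=0
  step 2: row=0, L[0]='b', prepend. Next row=LF[0]=6
  step 3: row=6, L[6]='B', prepend. Next row=LF[6]=2
  step 4: row=2, L[2]='a', prepend. Next row=LF[2]=3
  step 5: row=3, L[3]='a', prepend. Next row=LF[3]=4
  step 6: row=4, L[4]='a', prepend. Next row=LF[4]=5
  step 7: row=5, L[5]='B', prepend. Next row=LF[5]=1
Reversed output: BaaaBb$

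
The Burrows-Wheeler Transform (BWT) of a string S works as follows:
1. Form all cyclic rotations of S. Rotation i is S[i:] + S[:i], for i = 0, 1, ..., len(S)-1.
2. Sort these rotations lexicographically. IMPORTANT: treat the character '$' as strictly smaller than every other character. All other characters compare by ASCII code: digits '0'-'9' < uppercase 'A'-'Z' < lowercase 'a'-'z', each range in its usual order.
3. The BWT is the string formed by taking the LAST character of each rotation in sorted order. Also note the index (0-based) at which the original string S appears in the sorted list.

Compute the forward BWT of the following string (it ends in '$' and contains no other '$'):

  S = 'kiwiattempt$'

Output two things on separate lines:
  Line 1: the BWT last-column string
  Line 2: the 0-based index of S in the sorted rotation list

All 12 rotations (rotation i = S[i:]+S[:i]):
  rot[0] = kiwiattempt$
  rot[1] = iwiattempt$k
  rot[2] = wiattempt$ki
  rot[3] = iattempt$kiw
  rot[4] = attempt$kiwi
  rot[5] = ttempt$kiwia
  rot[6] = tempt$kiwiat
  rot[7] = empt$kiwiatt
  rot[8] = mpt$kiwiatte
  rot[9] = pt$kiwiattem
  rot[10] = t$kiwiattemp
  rot[11] = $kiwiattempt
Sorted (with $ < everything):
  sorted[0] = $kiwiattempt  (last char: 't')
  sorted[1] = attempt$kiwi  (last char: 'i')
  sorted[2] = empt$kiwiatt  (last char: 't')
  sorted[3] = iattempt$kiw  (last char: 'w')
  sorted[4] = iwiattempt$k  (last char: 'k')
  sorted[5] = kiwiattempt$  (last char: '$')
  sorted[6] = mpt$kiwiatte  (last char: 'e')
  sorted[7] = pt$kiwiattem  (last char: 'm')
  sorted[8] = t$kiwiattemp  (last char: 'p')
  sorted[9] = tempt$kiwiat  (last char: 't')
  sorted[10] = ttempt$kiwia  (last char: 'a')
  sorted[11] = wiattempt$ki  (last char: 'i')
Last column: titwk$emptai
Original string S is at sorted index 5

Answer: titwk$emptai
5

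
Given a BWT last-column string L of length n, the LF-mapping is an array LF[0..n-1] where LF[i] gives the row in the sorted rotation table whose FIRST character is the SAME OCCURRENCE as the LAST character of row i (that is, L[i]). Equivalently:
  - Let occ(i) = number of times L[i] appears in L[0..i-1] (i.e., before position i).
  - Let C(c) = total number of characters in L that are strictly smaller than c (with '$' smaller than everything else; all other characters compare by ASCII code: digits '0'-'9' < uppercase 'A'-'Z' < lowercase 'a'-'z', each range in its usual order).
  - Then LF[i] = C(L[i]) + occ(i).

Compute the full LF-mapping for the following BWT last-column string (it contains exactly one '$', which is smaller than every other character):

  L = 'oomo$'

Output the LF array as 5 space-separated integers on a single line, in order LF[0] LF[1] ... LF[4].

Answer: 2 3 1 4 0

Derivation:
Char counts: '$':1, 'm':1, 'o':3
C (first-col start): C('$')=0, C('m')=1, C('o')=2
L[0]='o': occ=0, LF[0]=C('o')+0=2+0=2
L[1]='o': occ=1, LF[1]=C('o')+1=2+1=3
L[2]='m': occ=0, LF[2]=C('m')+0=1+0=1
L[3]='o': occ=2, LF[3]=C('o')+2=2+2=4
L[4]='$': occ=0, LF[4]=C('$')+0=0+0=0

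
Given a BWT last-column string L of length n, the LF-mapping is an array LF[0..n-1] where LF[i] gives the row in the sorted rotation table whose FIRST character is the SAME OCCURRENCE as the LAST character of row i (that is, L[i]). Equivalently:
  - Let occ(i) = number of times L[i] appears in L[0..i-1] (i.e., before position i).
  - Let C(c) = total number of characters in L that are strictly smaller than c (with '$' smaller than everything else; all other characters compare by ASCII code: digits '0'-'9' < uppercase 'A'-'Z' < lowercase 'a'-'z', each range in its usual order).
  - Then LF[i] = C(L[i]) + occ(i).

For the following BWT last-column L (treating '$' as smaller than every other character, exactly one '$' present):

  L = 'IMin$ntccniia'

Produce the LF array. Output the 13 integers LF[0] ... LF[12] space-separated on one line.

Char counts: '$':1, 'I':1, 'M':1, 'a':1, 'c':2, 'i':3, 'n':3, 't':1
C (first-col start): C('$')=0, C('I')=1, C('M')=2, C('a')=3, C('c')=4, C('i')=6, C('n')=9, C('t')=12
L[0]='I': occ=0, LF[0]=C('I')+0=1+0=1
L[1]='M': occ=0, LF[1]=C('M')+0=2+0=2
L[2]='i': occ=0, LF[2]=C('i')+0=6+0=6
L[3]='n': occ=0, LF[3]=C('n')+0=9+0=9
L[4]='$': occ=0, LF[4]=C('$')+0=0+0=0
L[5]='n': occ=1, LF[5]=C('n')+1=9+1=10
L[6]='t': occ=0, LF[6]=C('t')+0=12+0=12
L[7]='c': occ=0, LF[7]=C('c')+0=4+0=4
L[8]='c': occ=1, LF[8]=C('c')+1=4+1=5
L[9]='n': occ=2, LF[9]=C('n')+2=9+2=11
L[10]='i': occ=1, LF[10]=C('i')+1=6+1=7
L[11]='i': occ=2, LF[11]=C('i')+2=6+2=8
L[12]='a': occ=0, LF[12]=C('a')+0=3+0=3

Answer: 1 2 6 9 0 10 12 4 5 11 7 8 3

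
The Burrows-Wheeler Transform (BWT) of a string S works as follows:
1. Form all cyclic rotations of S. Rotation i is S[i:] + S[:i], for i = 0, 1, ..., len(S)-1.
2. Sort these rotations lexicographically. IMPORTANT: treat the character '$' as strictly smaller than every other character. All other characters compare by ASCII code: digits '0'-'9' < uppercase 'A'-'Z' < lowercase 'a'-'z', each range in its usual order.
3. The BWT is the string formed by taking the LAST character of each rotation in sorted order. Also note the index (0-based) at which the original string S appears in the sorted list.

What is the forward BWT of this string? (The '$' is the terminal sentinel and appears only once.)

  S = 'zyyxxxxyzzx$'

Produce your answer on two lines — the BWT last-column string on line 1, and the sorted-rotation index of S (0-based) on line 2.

Answer: xzyxxxyzxz$y
10

Derivation:
All 12 rotations (rotation i = S[i:]+S[:i]):
  rot[0] = zyyxxxxyzzx$
  rot[1] = yyxxxxyzzx$z
  rot[2] = yxxxxyzzx$zy
  rot[3] = xxxxyzzx$zyy
  rot[4] = xxxyzzx$zyyx
  rot[5] = xxyzzx$zyyxx
  rot[6] = xyzzx$zyyxxx
  rot[7] = yzzx$zyyxxxx
  rot[8] = zzx$zyyxxxxy
  rot[9] = zx$zyyxxxxyz
  rot[10] = x$zyyxxxxyzz
  rot[11] = $zyyxxxxyzzx
Sorted (with $ < everything):
  sorted[0] = $zyyxxxxyzzx  (last char: 'x')
  sorted[1] = x$zyyxxxxyzz  (last char: 'z')
  sorted[2] = xxxxyzzx$zyy  (last char: 'y')
  sorted[3] = xxxyzzx$zyyx  (last char: 'x')
  sorted[4] = xxyzzx$zyyxx  (last char: 'x')
  sorted[5] = xyzzx$zyyxxx  (last char: 'x')
  sorted[6] = yxxxxyzzx$zy  (last char: 'y')
  sorted[7] = yyxxxxyzzx$z  (last char: 'z')
  sorted[8] = yzzx$zyyxxxx  (last char: 'x')
  sorted[9] = zx$zyyxxxxyz  (last char: 'z')
  sorted[10] = zyyxxxxyzzx$  (last char: '$')
  sorted[11] = zzx$zyyxxxxy  (last char: 'y')
Last column: xzyxxxyzxz$y
Original string S is at sorted index 10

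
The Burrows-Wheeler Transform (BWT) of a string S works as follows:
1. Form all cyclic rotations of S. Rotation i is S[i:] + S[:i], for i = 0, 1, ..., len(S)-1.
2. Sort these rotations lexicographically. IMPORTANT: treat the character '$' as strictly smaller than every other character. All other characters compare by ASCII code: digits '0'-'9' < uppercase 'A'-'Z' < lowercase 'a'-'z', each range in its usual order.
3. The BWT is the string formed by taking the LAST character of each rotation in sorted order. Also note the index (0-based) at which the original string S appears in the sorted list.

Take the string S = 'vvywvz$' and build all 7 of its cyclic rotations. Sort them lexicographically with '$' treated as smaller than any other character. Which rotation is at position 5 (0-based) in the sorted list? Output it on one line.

Answer: ywvz$vv

Derivation:
All 7 rotations (rotation i = S[i:]+S[:i]):
  rot[0] = vvywvz$
  rot[1] = vywvz$v
  rot[2] = ywvz$vv
  rot[3] = wvz$vvy
  rot[4] = vz$vvyw
  rot[5] = z$vvywv
  rot[6] = $vvywvz
Sorted (with $ < everything):
  sorted[0] = $vvywvz
  sorted[1] = vvywvz$
  sorted[2] = vywvz$v
  sorted[3] = vz$vvyw
  sorted[4] = wvz$vvy
  sorted[5] = ywvz$vv
  sorted[6] = z$vvywv
sorted[5] = ywvz$vv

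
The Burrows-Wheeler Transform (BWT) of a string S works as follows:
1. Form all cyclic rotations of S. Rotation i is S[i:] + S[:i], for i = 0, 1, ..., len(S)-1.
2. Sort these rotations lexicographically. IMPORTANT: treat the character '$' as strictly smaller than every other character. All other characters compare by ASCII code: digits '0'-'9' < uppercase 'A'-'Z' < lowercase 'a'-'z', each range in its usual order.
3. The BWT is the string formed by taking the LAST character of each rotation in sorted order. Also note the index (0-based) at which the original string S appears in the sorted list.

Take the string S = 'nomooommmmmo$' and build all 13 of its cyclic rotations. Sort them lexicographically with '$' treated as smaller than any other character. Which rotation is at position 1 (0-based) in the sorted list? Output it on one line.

All 13 rotations (rotation i = S[i:]+S[:i]):
  rot[0] = nomooommmmmo$
  rot[1] = omooommmmmo$n
  rot[2] = mooommmmmo$no
  rot[3] = ooommmmmo$nom
  rot[4] = oommmmmo$nomo
  rot[5] = ommmmmo$nomoo
  rot[6] = mmmmmo$nomooo
  rot[7] = mmmmo$nomooom
  rot[8] = mmmo$nomooomm
  rot[9] = mmo$nomooommm
  rot[10] = mo$nomooommmm
  rot[11] = o$nomooommmmm
  rot[12] = $nomooommmmmo
Sorted (with $ < everything):
  sorted[0] = $nomooommmmmo
  sorted[1] = mmmmmo$nomooo
  sorted[2] = mmmmo$nomooom
  sorted[3] = mmmo$nomooomm
  sorted[4] = mmo$nomooommm
  sorted[5] = mo$nomooommmm
  sorted[6] = mooommmmmo$no
  sorted[7] = nomooommmmmo$
  sorted[8] = o$nomooommmmm
  sorted[9] = ommmmmo$nomoo
  sorted[10] = omooommmmmo$n
  sorted[11] = oommmmmo$nomo
  sorted[12] = ooommmmmo$nom
sorted[1] = mmmmmo$nomooo

Answer: mmmmmo$nomooo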